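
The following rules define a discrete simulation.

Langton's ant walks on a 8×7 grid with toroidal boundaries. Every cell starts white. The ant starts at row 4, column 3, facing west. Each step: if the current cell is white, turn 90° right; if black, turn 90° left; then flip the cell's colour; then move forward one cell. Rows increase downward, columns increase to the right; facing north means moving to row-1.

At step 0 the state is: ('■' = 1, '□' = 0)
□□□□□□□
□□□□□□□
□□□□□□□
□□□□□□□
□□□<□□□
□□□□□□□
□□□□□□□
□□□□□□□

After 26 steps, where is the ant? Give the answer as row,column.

5,6

step 0: □□□□□□□
□□□□□□□
□□□□□□□
□□□□□□□
□□□<□□□
□□□□□□□
□□□□□□□
□□□□□□□
step 1: □□□□□□□
□□□□□□□
□□□□□□□
□□□^□□□
□□□■□□□
□□□□□□□
□□□□□□□
□□□□□□□
step 2: □□□□□□□
□□□□□□□
□□□□□□□
□□□■>□□
□□□■□□□
□□□□□□□
□□□□□□□
□□□□□□□
step 3: □□□□□□□
□□□□□□□
□□□□□□□
□□□■■□□
□□□■v□□
□□□□□□□
□□□□□□□
□□□□□□□
step 4: □□□□□□□
□□□□□□□
□□□□□□□
□□□■■□□
□□□<■□□
□□□□□□□
□□□□□□□
□□□□□□□
step 5: □□□□□□□
□□□□□□□
□□□□□□□
□□□■■□□
□□□□■□□
□□□v□□□
□□□□□□□
□□□□□□□
step 6: □□□□□□□
□□□□□□□
□□□□□□□
□□□■■□□
□□□□■□□
□□<■□□□
□□□□□□□
□□□□□□□
step 7: □□□□□□□
□□□□□□□
□□□□□□□
□□□■■□□
□□^□■□□
□□■■□□□
□□□□□□□
□□□□□□□
step 8: □□□□□□□
□□□□□□□
□□□□□□□
□□□■■□□
□□■>■□□
□□■■□□□
□□□□□□□
□□□□□□□
step 9: □□□□□□□
□□□□□□□
□□□□□□□
□□□■■□□
□□■■■□□
□□■v□□□
□□□□□□□
□□□□□□□
step 10: □□□□□□□
□□□□□□□
□□□□□□□
□□□■■□□
□□■■■□□
□□■□>□□
□□□□□□□
□□□□□□□
step 11: □□□□□□□
□□□□□□□
□□□□□□□
□□□■■□□
□□■■■□□
□□■□■□□
□□□□v□□
□□□□□□□
step 12: □□□□□□□
□□□□□□□
□□□□□□□
□□□■■□□
□□■■■□□
□□■□■□□
□□□<■□□
□□□□□□□
step 13: □□□□□□□
□□□□□□□
□□□□□□□
□□□■■□□
□□■■■□□
□□■^■□□
□□□■■□□
□□□□□□□
step 14: □□□□□□□
□□□□□□□
□□□□□□□
□□□■■□□
□□■■■□□
□□■■>□□
□□□■■□□
□□□□□□□
step 15: □□□□□□□
□□□□□□□
□□□□□□□
□□□■■□□
□□■■^□□
□□■■□□□
□□□■■□□
□□□□□□□
step 16: □□□□□□□
□□□□□□□
□□□□□□□
□□□■■□□
□□■<□□□
□□■■□□□
□□□■■□□
□□□□□□□
step 17: □□□□□□□
□□□□□□□
□□□□□□□
□□□■■□□
□□■□□□□
□□■v□□□
□□□■■□□
□□□□□□□
step 18: □□□□□□□
□□□□□□□
□□□□□□□
□□□■■□□
□□■□□□□
□□■□>□□
□□□■■□□
□□□□□□□
step 19: □□□□□□□
□□□□□□□
□□□□□□□
□□□■■□□
□□■□□□□
□□■□■□□
□□□■v□□
□□□□□□□
step 20: □□□□□□□
□□□□□□□
□□□□□□□
□□□■■□□
□□■□□□□
□□■□■□□
□□□■□>□
□□□□□□□
step 21: □□□□□□□
□□□□□□□
□□□□□□□
□□□■■□□
□□■□□□□
□□■□■□□
□□□■□■□
□□□□□v□
step 22: □□□□□□□
□□□□□□□
□□□□□□□
□□□■■□□
□□■□□□□
□□■□■□□
□□□■□■□
□□□□<■□
step 23: □□□□□□□
□□□□□□□
□□□□□□□
□□□■■□□
□□■□□□□
□□■□■□□
□□□■^■□
□□□□■■□
step 24: □□□□□□□
□□□□□□□
□□□□□□□
□□□■■□□
□□■□□□□
□□■□■□□
□□□■■>□
□□□□■■□
step 25: □□□□□□□
□□□□□□□
□□□□□□□
□□□■■□□
□□■□□□□
□□■□■^□
□□□■■□□
□□□□■■□
step 26: □□□□□□□
□□□□□□□
□□□□□□□
□□□■■□□
□□■□□□□
□□■□■■>
□□□■■□□
□□□□■■□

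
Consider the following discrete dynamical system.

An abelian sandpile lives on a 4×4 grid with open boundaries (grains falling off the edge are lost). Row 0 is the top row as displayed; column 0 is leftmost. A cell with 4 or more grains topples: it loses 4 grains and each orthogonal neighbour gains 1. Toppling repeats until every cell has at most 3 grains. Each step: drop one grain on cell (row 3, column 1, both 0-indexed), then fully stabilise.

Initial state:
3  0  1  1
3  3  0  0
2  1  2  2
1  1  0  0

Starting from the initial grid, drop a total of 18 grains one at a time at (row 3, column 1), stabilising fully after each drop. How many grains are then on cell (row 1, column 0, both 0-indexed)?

2

k=0  3  0  1  1
3  3  0  0
2  1  2  2
1  1  0  0
k=1  3  0  1  1
3  3  0  0
2  1  2  2
1  2  0  0
k=2  3  0  1  1
3  3  0  0
2  1  2  2
1  3  0  0
k=3  3  0  1  1
3  3  0  0
2  2  2  2
2  0  1  0
k=4  3  0  1  1
3  3  0  0
2  2  2  2
2  1  1  0
k=5  3  0  1  1
3  3  0  0
2  2  2  2
2  2  1  0
k=6  3  0  1  1
3  3  0  0
2  2  2  2
2  3  1  0
k=7  3  0  1  1
3  3  0  0
2  3  2  2
3  0  2  0
k=8  3  0  1  1
3  3  0  0
2  3  2  2
3  1  2  0
k=9  3  0  1  1
3  3  0  0
2  3  2  2
3  2  2  0
k=10  3  0  1  1
3  3  0  0
2  3  2  2
3  3  2  0
k=11  0  2  1  1
2  1  1  0
1  2  3  2
1  2  3  0
k=12  0  2  1  1
2  1  1  0
1  2  3  2
1  3  3  0
k=13  0  2  1  1
2  2  2  0
2  0  1  3
2  2  1  1
k=14  0  2  1  1
2  2  2  0
2  0  1  3
2  3  1  1
k=15  0  2  1  1
2  2  2  0
2  1  1  3
3  0  2  1
k=16  0  2  1  1
2  2  2  0
2  1  1  3
3  1  2  1
k=17  0  2  1  1
2  2  2  0
2  1  1  3
3  2  2  1
k=18  0  2  1  1
2  2  2  0
2  1  1  3
3  3  2  1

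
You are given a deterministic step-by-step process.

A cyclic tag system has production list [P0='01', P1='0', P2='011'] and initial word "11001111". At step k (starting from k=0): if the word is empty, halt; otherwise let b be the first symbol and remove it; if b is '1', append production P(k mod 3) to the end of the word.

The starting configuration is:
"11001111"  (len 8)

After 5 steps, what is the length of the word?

step 0: "11001111"  (len 8)
step 1: "100111101"  (len 9)
step 2: "001111010"  (len 9)
step 3: "01111010"  (len 8)
step 4: "1111010"  (len 7)
step 5: "1110100"  (len 7)

7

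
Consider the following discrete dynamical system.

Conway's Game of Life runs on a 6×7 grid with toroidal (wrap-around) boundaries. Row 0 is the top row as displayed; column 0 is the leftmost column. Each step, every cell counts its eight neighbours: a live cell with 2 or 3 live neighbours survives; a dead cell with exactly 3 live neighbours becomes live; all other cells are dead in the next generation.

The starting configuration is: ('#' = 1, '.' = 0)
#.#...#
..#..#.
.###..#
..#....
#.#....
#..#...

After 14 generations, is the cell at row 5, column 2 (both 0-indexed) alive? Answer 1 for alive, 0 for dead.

t=0: #.#...#
..#..#.
.###..#
..#....
#.#....
#..#...
t=1: #.##..#
.....#.
.#.#...
#......
..##...
#.##...
t=2: #.###.#
##.##.#
.......
.#.#...
..##...
#...#.#
t=3: ..#....
.#..#.#
.#.##..
...#...
#####..
#...#.#
t=4: .#.#..#
##..##.
#..###.
#......
###.###
#...###
t=5: .###...
.#.....
#..#.#.
..#....
...##..
.......
t=6: .##....
##.##..
.##....
..#....
...#...
....#..
t=7: ###.#..
#..#...
#......
.###...
...#...
..##...
t=8: #...#..
#.##..#
#..#...
.###...
.#..#..
....#..
t=9: ##..###
#.###.#
#...#.#
##.##..
.#..#..
...###.
t=10: .#.....
..#....
.......
.####.#
##.....
.###...
t=11: .#.#...
.......
.#.....
.###...
....#..
.......
t=12: .......
..#....
.#.....
.###...
..##...
.......
t=13: .......
.......
.#.#...
.#.#...
.#.#...
.......
t=14: .......
.......
.......
##.##..
.......
.......

0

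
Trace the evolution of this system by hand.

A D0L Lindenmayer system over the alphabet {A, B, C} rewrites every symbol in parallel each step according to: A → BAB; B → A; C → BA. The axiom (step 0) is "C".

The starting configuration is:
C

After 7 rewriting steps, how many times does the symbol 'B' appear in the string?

k=0  C
k=1  BA
k=2  ABAB
k=3  BABABABA
k=4  ABABABABABABABAB
k=5  BABABABABABABABABABABABABABABABA
k=6  ABABABABABABABABABABABABABABABABABABABABABABABABABABABABABABABAB
k=7  BABABABABABABABABABABABABABABABABABABABABABABABABABABABABA…BABABABABABABABABABABABABABABABABABABABABABABABABABABABABA  (len 128)

64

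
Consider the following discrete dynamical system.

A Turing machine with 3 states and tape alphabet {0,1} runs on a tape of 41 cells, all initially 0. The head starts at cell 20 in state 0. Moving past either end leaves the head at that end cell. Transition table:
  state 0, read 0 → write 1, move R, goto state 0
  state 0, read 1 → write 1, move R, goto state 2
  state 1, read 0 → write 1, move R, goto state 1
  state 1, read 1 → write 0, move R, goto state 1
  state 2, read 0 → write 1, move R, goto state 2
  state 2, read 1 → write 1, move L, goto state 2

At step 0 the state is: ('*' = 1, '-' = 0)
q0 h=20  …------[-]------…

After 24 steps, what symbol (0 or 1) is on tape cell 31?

[0] q0 h=20  …------[-]------…
[1] q0 h=21  …-----*[-]------…
[2] q0 h=22  …----**[-]------…
[3] q0 h=23  …---***[-]------…
[4] q0 h=24  …--****[-]------…
[5] q0 h=25  …-*****[-]------…
[6] q0 h=26  …******[-]------…
[7] q0 h=27  …******[-]------…
[8] q0 h=28  …******[-]------…
[9] q0 h=29  …******[-]------…
[10] q0 h=30  …******[-]------…
[11] q0 h=31  …******[-]------…
[12] q0 h=32  …******[-]------…
[13] q0 h=33  …******[-]------…
[14] q0 h=34  …******[-]------|
[15] q0 h=35  …******[-]-----|
[16] q0 h=36  …******[-]----|
[17] q0 h=37  …******[-]---|
[18] q0 h=38  …******[-]--|
[19] q0 h=39  …******[-]-|
[20] q0 h=40  …******[-]|
[21] q0 h=40  …******[*]|
[22] q2 h=40  …******[*]|
[23] q2 h=39  …******[*]*|
[24] q2 h=38  …******[*]**|

1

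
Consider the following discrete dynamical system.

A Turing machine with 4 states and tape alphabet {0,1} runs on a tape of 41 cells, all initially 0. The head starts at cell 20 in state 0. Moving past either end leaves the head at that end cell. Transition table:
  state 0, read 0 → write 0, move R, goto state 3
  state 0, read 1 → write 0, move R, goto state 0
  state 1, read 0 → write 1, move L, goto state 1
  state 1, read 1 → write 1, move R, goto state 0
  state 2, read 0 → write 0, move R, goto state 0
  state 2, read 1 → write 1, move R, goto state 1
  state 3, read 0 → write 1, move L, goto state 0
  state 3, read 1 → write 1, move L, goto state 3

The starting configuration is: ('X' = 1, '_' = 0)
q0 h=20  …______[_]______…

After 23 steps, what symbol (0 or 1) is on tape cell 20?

[0] q0 h=20  …______[_]______…
[1] q3 h=21  …______[_]______…
[2] q0 h=20  …______[_]X_____…
[3] q3 h=21  …______[X]______…
[4] q3 h=20  …______[_]X_____…
[5] q0 h=19  …______[_]XX____…
[6] q3 h=20  …______[X]X_____…
[7] q3 h=19  …______[_]XX____…
[8] q0 h=18  …______[_]XXX___…
[9] q3 h=19  …______[X]XX____…
[10] q3 h=18  …______[_]XXX___…
[11] q0 h=17  …______[_]XXXX__…
[12] q3 h=18  …______[X]XXX___…
[13] q3 h=17  …______[_]XXXX__…
[14] q0 h=16  …______[_]XXXXX_…
[15] q3 h=17  …______[X]XXXX__…
[16] q3 h=16  …______[_]XXXXX_…
[17] q0 h=15  …______[_]XXXXXX…
[18] q3 h=16  …______[X]XXXXX_…
[19] q3 h=15  …______[_]XXXXXX…
[20] q0 h=14  …______[_]XXXXXX…
[21] q3 h=15  …______[X]XXXXXX…
[22] q3 h=14  …______[_]XXXXXX…
[23] q0 h=13  …______[_]XXXXXX…

1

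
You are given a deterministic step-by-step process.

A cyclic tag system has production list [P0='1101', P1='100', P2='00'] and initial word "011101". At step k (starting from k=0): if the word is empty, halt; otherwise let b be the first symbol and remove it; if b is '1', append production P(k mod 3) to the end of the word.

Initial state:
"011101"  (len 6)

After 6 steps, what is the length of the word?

t=0: "011101"  (len 6)
t=1: "11101"  (len 5)
t=2: "1101100"  (len 7)
t=3: "10110000"  (len 8)
t=4: "01100001101"  (len 11)
t=5: "1100001101"  (len 10)
t=6: "10000110100"  (len 11)

11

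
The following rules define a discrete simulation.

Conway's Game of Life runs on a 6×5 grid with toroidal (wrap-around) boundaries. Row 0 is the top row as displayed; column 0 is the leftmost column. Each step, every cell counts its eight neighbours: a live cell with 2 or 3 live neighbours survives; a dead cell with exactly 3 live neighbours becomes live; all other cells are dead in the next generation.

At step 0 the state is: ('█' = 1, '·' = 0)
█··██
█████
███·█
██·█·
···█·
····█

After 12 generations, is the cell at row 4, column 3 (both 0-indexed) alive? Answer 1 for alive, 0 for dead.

0

gen 0: █··██
█████
███·█
██·█·
···█·
····█
gen 1: ·····
·····
·····
···█·
█·██·
█····
gen 2: ·····
·····
·····
··███
·███·
·█··█
gen 3: ·····
·····
···█·
·█··█
·█···
██·█·
gen 4: ·····
·····
·····
█·█··
·█··█
███··
gen 5: ·█···
·····
·····
██···
···██
███··
gen 6: ███··
·····
·····
█···█
···██
█████
gen 7: ·····
·█···
·····
█··██
·····
·····
gen 8: ·····
·····
█···█
····█
····█
·····
gen 9: ·····
·····
█···█
···██
·····
·····
gen 10: ·····
·····
█··██
█··██
·····
·····
gen 11: ·····
····█
█··█·
█··█·
····█
·····
gen 12: ·····
····█
█··█·
█··█·
····█
·····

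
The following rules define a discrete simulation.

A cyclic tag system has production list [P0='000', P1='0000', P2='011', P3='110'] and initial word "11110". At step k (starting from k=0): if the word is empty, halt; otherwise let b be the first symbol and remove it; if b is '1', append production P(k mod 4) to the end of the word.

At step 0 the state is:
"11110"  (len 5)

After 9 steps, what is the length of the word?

9

step 0: "11110"  (len 5)
step 1: "1110000"  (len 7)
step 2: "1100000000"  (len 10)
step 3: "100000000011"  (len 12)
step 4: "00000000011110"  (len 14)
step 5: "0000000011110"  (len 13)
step 6: "000000011110"  (len 12)
step 7: "00000011110"  (len 11)
step 8: "0000011110"  (len 10)
step 9: "000011110"  (len 9)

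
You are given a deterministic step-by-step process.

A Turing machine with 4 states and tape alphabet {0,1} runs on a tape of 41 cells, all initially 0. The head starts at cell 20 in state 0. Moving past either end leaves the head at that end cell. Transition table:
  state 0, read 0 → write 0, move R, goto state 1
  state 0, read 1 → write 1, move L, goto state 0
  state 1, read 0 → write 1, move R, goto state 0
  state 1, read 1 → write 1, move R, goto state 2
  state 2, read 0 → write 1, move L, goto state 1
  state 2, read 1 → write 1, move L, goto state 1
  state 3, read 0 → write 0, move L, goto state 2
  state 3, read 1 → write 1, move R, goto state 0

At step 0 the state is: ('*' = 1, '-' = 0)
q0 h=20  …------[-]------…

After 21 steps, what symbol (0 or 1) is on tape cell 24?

0) q0 h=20  …------[-]------…
1) q1 h=21  …------[-]------…
2) q0 h=22  …-----*[-]------…
3) q1 h=23  …----*-[-]------…
4) q0 h=24  …---*-*[-]------…
5) q1 h=25  …--*-*-[-]------…
6) q0 h=26  …-*-*-*[-]------…
7) q1 h=27  …*-*-*-[-]------…
8) q0 h=28  …-*-*-*[-]------…
9) q1 h=29  …*-*-*-[-]------…
10) q0 h=30  …-*-*-*[-]------…
11) q1 h=31  …*-*-*-[-]------…
12) q0 h=32  …-*-*-*[-]------…
13) q1 h=33  …*-*-*-[-]------…
14) q0 h=34  …-*-*-*[-]------|
15) q1 h=35  …*-*-*-[-]-----|
16) q0 h=36  …-*-*-*[-]----|
17) q1 h=37  …*-*-*-[-]---|
18) q0 h=38  …-*-*-*[-]--|
19) q1 h=39  …*-*-*-[-]-|
20) q0 h=40  …-*-*-*[-]|
21) q1 h=40  …-*-*-*[-]|

0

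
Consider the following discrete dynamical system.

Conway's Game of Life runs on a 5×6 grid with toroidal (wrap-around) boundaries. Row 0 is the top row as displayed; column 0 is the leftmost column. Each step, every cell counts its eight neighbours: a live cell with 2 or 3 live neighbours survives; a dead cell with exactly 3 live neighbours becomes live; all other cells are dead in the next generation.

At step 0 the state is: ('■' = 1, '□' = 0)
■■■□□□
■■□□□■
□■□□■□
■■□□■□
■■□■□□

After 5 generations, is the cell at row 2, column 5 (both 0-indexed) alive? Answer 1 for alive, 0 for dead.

k=0  ■■■□□□
■■□□□■
□■□□■□
■■□□■□
■■□■□□
k=1  □□□□□□
□□□□□■
□□■□■□
□□□■■□
□□□■□□
k=2  □□□□□□
□□□□□□
□□□□■■
□□■□■□
□□□■■□
k=3  □□□□□□
□□□□□□
□□□■■■
□□□□□□
□□□■■□
k=4  □□□□□□
□□□□■□
□□□□■□
□□□□□■
□□□□□□
k=5  □□□□□□
□□□□□□
□□□□■■
□□□□□□
□□□□□□

1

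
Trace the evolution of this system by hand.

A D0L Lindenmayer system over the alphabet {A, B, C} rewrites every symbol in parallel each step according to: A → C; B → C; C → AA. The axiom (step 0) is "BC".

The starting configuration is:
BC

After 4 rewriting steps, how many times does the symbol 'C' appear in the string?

0) BC
1) CAA
2) AACC
3) CCAAAA
4) AAAACCCC

4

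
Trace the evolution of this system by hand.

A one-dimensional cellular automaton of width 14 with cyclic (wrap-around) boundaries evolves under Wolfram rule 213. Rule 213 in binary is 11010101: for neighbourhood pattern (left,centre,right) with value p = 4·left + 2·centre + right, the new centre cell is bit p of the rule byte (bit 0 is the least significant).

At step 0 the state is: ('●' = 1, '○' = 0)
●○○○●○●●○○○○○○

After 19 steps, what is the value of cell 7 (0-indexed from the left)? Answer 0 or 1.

1

gen 0: ●○○○●○●●○○○○○○
gen 1: ●●●○●○○●●●●●●○
gen 2: ○●●○●●○○●●●●●○
gen 3: ○○●○○●●○○●●●●●
gen 4: ●○●●○○●●○○●●●●
gen 5: ●○○●●○○●●○○●●●
gen 6: ●●○○●●○○●●○○●●
gen 7: ●●●○○●●○○●●○○●
gen 8: ●●●●○○●●○○●●○○
gen 9: ○●●●●○○●●○○●●○
gen 10: ○○●●●●○○●●○○●●
gen 11: ●○○●●●●○○●●○○●
gen 12: ●●○○●●●●○○●●○○
gen 13: ○●●○○●●●●○○●●○
gen 14: ○○●●○○●●●●○○●●
gen 15: ●○○●●○○●●●●○○●
gen 16: ●●○○●●○○●●●●○○
gen 17: ○●●○○●●○○●●●●○
gen 18: ○○●●○○●●○○●●●●
gen 19: ●○○●●○○●●○○●●●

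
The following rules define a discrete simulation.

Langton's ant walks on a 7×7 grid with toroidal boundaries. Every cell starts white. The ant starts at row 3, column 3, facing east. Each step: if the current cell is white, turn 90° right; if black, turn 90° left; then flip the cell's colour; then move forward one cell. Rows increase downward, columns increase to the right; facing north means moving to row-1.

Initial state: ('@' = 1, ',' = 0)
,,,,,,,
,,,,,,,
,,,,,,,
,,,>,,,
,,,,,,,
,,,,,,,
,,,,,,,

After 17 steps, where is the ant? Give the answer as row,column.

2,3

t=0: ,,,,,,,
,,,,,,,
,,,,,,,
,,,>,,,
,,,,,,,
,,,,,,,
,,,,,,,
t=1: ,,,,,,,
,,,,,,,
,,,,,,,
,,,@,,,
,,,v,,,
,,,,,,,
,,,,,,,
t=2: ,,,,,,,
,,,,,,,
,,,,,,,
,,,@,,,
,,<@,,,
,,,,,,,
,,,,,,,
t=3: ,,,,,,,
,,,,,,,
,,,,,,,
,,^@,,,
,,@@,,,
,,,,,,,
,,,,,,,
t=4: ,,,,,,,
,,,,,,,
,,,,,,,
,,@>,,,
,,@@,,,
,,,,,,,
,,,,,,,
t=5: ,,,,,,,
,,,,,,,
,,,^,,,
,,@,,,,
,,@@,,,
,,,,,,,
,,,,,,,
t=6: ,,,,,,,
,,,,,,,
,,,@>,,
,,@,,,,
,,@@,,,
,,,,,,,
,,,,,,,
t=7: ,,,,,,,
,,,,,,,
,,,@@,,
,,@,v,,
,,@@,,,
,,,,,,,
,,,,,,,
t=8: ,,,,,,,
,,,,,,,
,,,@@,,
,,@<@,,
,,@@,,,
,,,,,,,
,,,,,,,
t=9: ,,,,,,,
,,,,,,,
,,,^@,,
,,@@@,,
,,@@,,,
,,,,,,,
,,,,,,,
t=10: ,,,,,,,
,,,,,,,
,,<,@,,
,,@@@,,
,,@@,,,
,,,,,,,
,,,,,,,
t=11: ,,,,,,,
,,^,,,,
,,@,@,,
,,@@@,,
,,@@,,,
,,,,,,,
,,,,,,,
t=12: ,,,,,,,
,,@>,,,
,,@,@,,
,,@@@,,
,,@@,,,
,,,,,,,
,,,,,,,
t=13: ,,,,,,,
,,@@,,,
,,@v@,,
,,@@@,,
,,@@,,,
,,,,,,,
,,,,,,,
t=14: ,,,,,,,
,,@@,,,
,,<@@,,
,,@@@,,
,,@@,,,
,,,,,,,
,,,,,,,
t=15: ,,,,,,,
,,@@,,,
,,,@@,,
,,v@@,,
,,@@,,,
,,,,,,,
,,,,,,,
t=16: ,,,,,,,
,,@@,,,
,,,@@,,
,,,>@,,
,,@@,,,
,,,,,,,
,,,,,,,
t=17: ,,,,,,,
,,@@,,,
,,,^@,,
,,,,@,,
,,@@,,,
,,,,,,,
,,,,,,,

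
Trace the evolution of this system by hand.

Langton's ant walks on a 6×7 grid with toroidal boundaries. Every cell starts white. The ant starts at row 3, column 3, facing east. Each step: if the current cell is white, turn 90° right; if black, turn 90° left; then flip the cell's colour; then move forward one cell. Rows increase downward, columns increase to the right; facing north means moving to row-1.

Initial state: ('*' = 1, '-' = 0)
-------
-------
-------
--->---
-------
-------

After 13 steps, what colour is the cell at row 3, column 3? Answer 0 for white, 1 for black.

1

gen 0: -------
-------
-------
--->---
-------
-------
gen 1: -------
-------
-------
---*---
---v---
-------
gen 2: -------
-------
-------
---*---
--<*---
-------
gen 3: -------
-------
-------
--^*---
--**---
-------
gen 4: -------
-------
-------
--*>---
--**---
-------
gen 5: -------
-------
---^---
--*----
--**---
-------
gen 6: -------
-------
---*>--
--*----
--**---
-------
gen 7: -------
-------
---**--
--*-v--
--**---
-------
gen 8: -------
-------
---**--
--*<*--
--**---
-------
gen 9: -------
-------
---^*--
--***--
--**---
-------
gen 10: -------
-------
--<-*--
--***--
--**---
-------
gen 11: -------
--^----
--*-*--
--***--
--**---
-------
gen 12: -------
--*>---
--*-*--
--***--
--**---
-------
gen 13: -------
--**---
--*v*--
--***--
--**---
-------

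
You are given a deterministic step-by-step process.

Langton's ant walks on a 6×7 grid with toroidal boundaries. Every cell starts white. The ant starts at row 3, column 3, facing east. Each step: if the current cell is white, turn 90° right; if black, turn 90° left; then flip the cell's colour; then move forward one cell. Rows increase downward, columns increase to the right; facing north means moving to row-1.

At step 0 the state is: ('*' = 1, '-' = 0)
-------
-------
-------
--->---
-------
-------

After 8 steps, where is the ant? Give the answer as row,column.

3,3

0) -------
-------
-------
--->---
-------
-------
1) -------
-------
-------
---*---
---v---
-------
2) -------
-------
-------
---*---
--<*---
-------
3) -------
-------
-------
--^*---
--**---
-------
4) -------
-------
-------
--*>---
--**---
-------
5) -------
-------
---^---
--*----
--**---
-------
6) -------
-------
---*>--
--*----
--**---
-------
7) -------
-------
---**--
--*-v--
--**---
-------
8) -------
-------
---**--
--*<*--
--**---
-------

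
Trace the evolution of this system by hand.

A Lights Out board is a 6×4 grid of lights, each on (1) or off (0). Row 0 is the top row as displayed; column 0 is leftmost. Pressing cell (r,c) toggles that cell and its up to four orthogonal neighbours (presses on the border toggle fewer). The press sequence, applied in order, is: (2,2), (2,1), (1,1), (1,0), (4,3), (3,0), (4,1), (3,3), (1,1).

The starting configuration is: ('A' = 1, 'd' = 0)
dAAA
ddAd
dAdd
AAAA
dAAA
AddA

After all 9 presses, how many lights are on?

13

0) dAAA
ddAd
dAdd
AAAA
dAAA
AddA
1) dAAA
dddd
ddAA
AAdA
dAAA
AddA
2) dAAA
dAdd
AAdA
AddA
dAAA
AddA
3) ddAA
AdAd
AddA
AddA
dAAA
AddA
4) AdAA
dAAd
dddA
AddA
dAAA
AddA
5) AdAA
dAAd
dddA
Addd
dAdd
Addd
6) AdAA
dAAd
AddA
dAdd
AAdd
Addd
7) AdAA
dAAd
AddA
dddd
ddAd
AAdd
8) AdAA
dAAd
Addd
ddAA
ddAA
AAdd
9) AAAA
Addd
AAdd
ddAA
ddAA
AAdd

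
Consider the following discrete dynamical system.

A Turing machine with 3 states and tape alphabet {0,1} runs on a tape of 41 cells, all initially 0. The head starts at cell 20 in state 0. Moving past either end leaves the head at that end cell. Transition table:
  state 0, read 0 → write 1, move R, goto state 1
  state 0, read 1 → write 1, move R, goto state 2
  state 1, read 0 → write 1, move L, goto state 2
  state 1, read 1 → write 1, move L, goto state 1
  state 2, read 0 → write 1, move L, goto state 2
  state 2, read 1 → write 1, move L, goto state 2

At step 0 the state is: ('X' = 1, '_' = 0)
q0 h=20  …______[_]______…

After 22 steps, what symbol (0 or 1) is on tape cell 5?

1

0) q0 h=20  …______[_]______…
1) q1 h=21  …_____X[_]______…
2) q2 h=20  …______[X]X_____…
3) q2 h=19  …______[_]XX____…
4) q2 h=18  …______[_]XXX___…
5) q2 h=17  …______[_]XXXX__…
6) q2 h=16  …______[_]XXXXX_…
7) q2 h=15  …______[_]XXXXXX…
8) q2 h=14  …______[_]XXXXXX…
9) q2 h=13  …______[_]XXXXXX…
10) q2 h=12  …______[_]XXXXXX…
11) q2 h=11  …______[_]XXXXXX…
12) q2 h=10  …______[_]XXXXXX…
13) q2 h= 9  …______[_]XXXXXX…
14) q2 h= 8  …______[_]XXXXXX…
15) q2 h= 7  …______[_]XXXXXX…
16) q2 h= 6  |______[_]XXXXXX…
17) q2 h= 5  |_____[_]XXXXXX…
18) q2 h= 4  |____[_]XXXXXX…
19) q2 h= 3  |___[_]XXXXXX…
20) q2 h= 2  |__[_]XXXXXX…
21) q2 h= 1  |_[_]XXXXXX…
22) q2 h= 0  |[_]XXXXXX…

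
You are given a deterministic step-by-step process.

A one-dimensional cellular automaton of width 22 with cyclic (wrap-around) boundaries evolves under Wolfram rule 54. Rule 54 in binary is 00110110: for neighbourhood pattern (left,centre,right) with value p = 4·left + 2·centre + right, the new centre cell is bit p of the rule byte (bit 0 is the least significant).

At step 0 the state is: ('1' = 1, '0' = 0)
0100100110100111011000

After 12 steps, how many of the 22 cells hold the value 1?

step 0: 0100100110100111011000
step 1: 1111111001111000100100
step 2: 0000000110000101111111
step 3: 1000001001001110000000
step 4: 1100011111110001000001
step 5: 0010100000001011100010
step 6: 0111110000011100010111
step 7: 1000001000100010111000
step 8: 1100011101110111000101
step 9: 0010100010001000101110
step 10: 0111110111011101110001
step 11: 1000001000100010001011
step 12: 0100011101110111011100

13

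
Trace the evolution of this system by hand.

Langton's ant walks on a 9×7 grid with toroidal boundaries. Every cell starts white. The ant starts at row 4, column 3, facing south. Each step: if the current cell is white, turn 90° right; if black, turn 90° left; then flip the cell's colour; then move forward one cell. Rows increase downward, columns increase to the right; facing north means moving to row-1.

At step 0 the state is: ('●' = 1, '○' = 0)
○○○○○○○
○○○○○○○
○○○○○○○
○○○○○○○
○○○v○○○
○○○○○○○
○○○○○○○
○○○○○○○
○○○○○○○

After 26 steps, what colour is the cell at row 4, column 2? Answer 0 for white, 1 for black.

1

step 0: ○○○○○○○
○○○○○○○
○○○○○○○
○○○○○○○
○○○v○○○
○○○○○○○
○○○○○○○
○○○○○○○
○○○○○○○
step 1: ○○○○○○○
○○○○○○○
○○○○○○○
○○○○○○○
○○<●○○○
○○○○○○○
○○○○○○○
○○○○○○○
○○○○○○○
step 2: ○○○○○○○
○○○○○○○
○○○○○○○
○○^○○○○
○○●●○○○
○○○○○○○
○○○○○○○
○○○○○○○
○○○○○○○
step 3: ○○○○○○○
○○○○○○○
○○○○○○○
○○●>○○○
○○●●○○○
○○○○○○○
○○○○○○○
○○○○○○○
○○○○○○○
step 4: ○○○○○○○
○○○○○○○
○○○○○○○
○○●●○○○
○○●v○○○
○○○○○○○
○○○○○○○
○○○○○○○
○○○○○○○
step 5: ○○○○○○○
○○○○○○○
○○○○○○○
○○●●○○○
○○●○>○○
○○○○○○○
○○○○○○○
○○○○○○○
○○○○○○○
step 6: ○○○○○○○
○○○○○○○
○○○○○○○
○○●●○○○
○○●○●○○
○○○○v○○
○○○○○○○
○○○○○○○
○○○○○○○
step 7: ○○○○○○○
○○○○○○○
○○○○○○○
○○●●○○○
○○●○●○○
○○○<●○○
○○○○○○○
○○○○○○○
○○○○○○○
step 8: ○○○○○○○
○○○○○○○
○○○○○○○
○○●●○○○
○○●^●○○
○○○●●○○
○○○○○○○
○○○○○○○
○○○○○○○
step 9: ○○○○○○○
○○○○○○○
○○○○○○○
○○●●○○○
○○●●>○○
○○○●●○○
○○○○○○○
○○○○○○○
○○○○○○○
step 10: ○○○○○○○
○○○○○○○
○○○○○○○
○○●●^○○
○○●●○○○
○○○●●○○
○○○○○○○
○○○○○○○
○○○○○○○
step 11: ○○○○○○○
○○○○○○○
○○○○○○○
○○●●●>○
○○●●○○○
○○○●●○○
○○○○○○○
○○○○○○○
○○○○○○○
step 12: ○○○○○○○
○○○○○○○
○○○○○○○
○○●●●●○
○○●●○v○
○○○●●○○
○○○○○○○
○○○○○○○
○○○○○○○
step 13: ○○○○○○○
○○○○○○○
○○○○○○○
○○●●●●○
○○●●<●○
○○○●●○○
○○○○○○○
○○○○○○○
○○○○○○○
step 14: ○○○○○○○
○○○○○○○
○○○○○○○
○○●●^●○
○○●●●●○
○○○●●○○
○○○○○○○
○○○○○○○
○○○○○○○
step 15: ○○○○○○○
○○○○○○○
○○○○○○○
○○●<○●○
○○●●●●○
○○○●●○○
○○○○○○○
○○○○○○○
○○○○○○○
step 16: ○○○○○○○
○○○○○○○
○○○○○○○
○○●○○●○
○○●v●●○
○○○●●○○
○○○○○○○
○○○○○○○
○○○○○○○
step 17: ○○○○○○○
○○○○○○○
○○○○○○○
○○●○○●○
○○●○>●○
○○○●●○○
○○○○○○○
○○○○○○○
○○○○○○○
step 18: ○○○○○○○
○○○○○○○
○○○○○○○
○○●○^●○
○○●○○●○
○○○●●○○
○○○○○○○
○○○○○○○
○○○○○○○
step 19: ○○○○○○○
○○○○○○○
○○○○○○○
○○●○●>○
○○●○○●○
○○○●●○○
○○○○○○○
○○○○○○○
○○○○○○○
step 20: ○○○○○○○
○○○○○○○
○○○○○^○
○○●○●○○
○○●○○●○
○○○●●○○
○○○○○○○
○○○○○○○
○○○○○○○
step 21: ○○○○○○○
○○○○○○○
○○○○○●>
○○●○●○○
○○●○○●○
○○○●●○○
○○○○○○○
○○○○○○○
○○○○○○○
step 22: ○○○○○○○
○○○○○○○
○○○○○●●
○○●○●○v
○○●○○●○
○○○●●○○
○○○○○○○
○○○○○○○
○○○○○○○
step 23: ○○○○○○○
○○○○○○○
○○○○○●●
○○●○●<●
○○●○○●○
○○○●●○○
○○○○○○○
○○○○○○○
○○○○○○○
step 24: ○○○○○○○
○○○○○○○
○○○○○^●
○○●○●●●
○○●○○●○
○○○●●○○
○○○○○○○
○○○○○○○
○○○○○○○
step 25: ○○○○○○○
○○○○○○○
○○○○<○●
○○●○●●●
○○●○○●○
○○○●●○○
○○○○○○○
○○○○○○○
○○○○○○○
step 26: ○○○○○○○
○○○○^○○
○○○○●○●
○○●○●●●
○○●○○●○
○○○●●○○
○○○○○○○
○○○○○○○
○○○○○○○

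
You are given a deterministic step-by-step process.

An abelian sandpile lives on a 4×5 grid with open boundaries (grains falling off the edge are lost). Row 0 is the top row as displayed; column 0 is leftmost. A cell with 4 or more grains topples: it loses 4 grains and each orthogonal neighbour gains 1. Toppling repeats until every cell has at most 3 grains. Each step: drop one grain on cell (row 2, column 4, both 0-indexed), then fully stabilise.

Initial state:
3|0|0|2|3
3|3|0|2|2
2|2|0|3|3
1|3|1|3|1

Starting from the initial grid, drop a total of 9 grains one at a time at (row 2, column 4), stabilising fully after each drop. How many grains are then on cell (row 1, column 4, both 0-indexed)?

0

step 0: 3|0|0|2|3
3|3|0|2|2
2|2|0|3|3
1|3|1|3|1
step 1: 3|0|0|2|3
3|3|0|3|3
2|2|1|1|1
1|3|2|0|3
step 2: 3|0|0|2|3
3|3|0|3|3
2|2|1|1|2
1|3|2|0|3
step 3: 3|0|0|2|3
3|3|0|3|3
2|2|1|1|3
1|3|2|0|3
step 4: 3|0|1|0|1
3|3|1|1|2
2|2|1|3|2
1|3|2|1|0
step 5: 3|0|1|0|1
3|3|1|1|2
2|2|1|3|3
1|3|2|1|0
step 6: 3|0|1|0|1
3|3|1|2|3
2|2|2|0|1
1|3|2|2|1
step 7: 3|0|1|0|1
3|3|1|2|3
2|2|2|0|2
1|3|2|2|1
step 8: 3|0|1|0|1
3|3|1|2|3
2|2|2|0|3
1|3|2|2|1
step 9: 3|0|1|0|2
3|3|1|3|0
2|2|2|1|1
1|3|2|2|2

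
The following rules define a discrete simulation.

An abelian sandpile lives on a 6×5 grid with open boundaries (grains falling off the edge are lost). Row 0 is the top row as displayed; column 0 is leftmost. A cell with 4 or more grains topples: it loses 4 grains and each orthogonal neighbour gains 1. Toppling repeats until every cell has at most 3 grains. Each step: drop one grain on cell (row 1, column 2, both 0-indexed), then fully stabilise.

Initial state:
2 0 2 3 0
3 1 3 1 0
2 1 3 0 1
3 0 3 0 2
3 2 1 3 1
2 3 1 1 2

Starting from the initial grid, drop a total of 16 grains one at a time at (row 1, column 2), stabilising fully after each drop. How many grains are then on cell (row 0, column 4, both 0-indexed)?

0) 2 0 2 3 0
3 1 3 1 0
2 1 3 0 1
3 0 3 0 2
3 2 1 3 1
2 3 1 1 2
1) 2 0 3 3 0
3 2 1 2 0
2 2 1 1 1
3 1 0 1 2
3 2 2 3 1
2 3 1 1 2
2) 2 0 3 3 0
3 2 2 2 0
2 2 1 1 1
3 1 0 1 2
3 2 2 3 1
2 3 1 1 2
3) 2 0 3 3 0
3 2 3 2 0
2 2 1 1 1
3 1 0 1 2
3 2 2 3 1
2 3 1 1 2
4) 2 1 1 1 1
3 3 2 0 1
2 2 2 2 1
3 1 0 1 2
3 2 2 3 1
2 3 1 1 2
5) 2 1 1 1 1
3 3 3 0 1
2 2 2 2 1
3 1 0 1 2
3 2 2 3 1
2 3 1 1 2
6) 3 2 2 1 1
0 1 1 1 1
3 3 3 2 1
3 1 0 1 2
3 2 2 3 1
2 3 1 1 2
7) 3 2 2 1 1
0 1 2 1 1
3 3 3 2 1
3 1 0 1 2
3 2 2 3 1
2 3 1 1 2
8) 3 2 2 1 1
0 1 3 1 1
3 3 3 2 1
3 1 0 1 2
3 2 2 3 1
2 3 1 1 2
9) 3 2 3 1 1
1 3 1 2 1
1 1 1 3 1
1 3 1 1 2
0 3 2 3 1
3 3 1 1 2
10) 3 2 3 1 1
1 3 2 2 1
1 1 1 3 1
1 3 1 1 2
0 3 2 3 1
3 3 1 1 2
11) 3 2 3 1 1
1 3 3 2 1
1 1 1 3 1
1 3 1 1 2
0 3 2 3 1
3 3 1 1 2
12) 0 1 1 2 1
3 1 2 3 1
1 2 2 3 1
1 3 1 1 2
0 3 2 3 1
3 3 1 1 2
13) 0 1 1 2 1
3 1 3 3 1
1 2 2 3 1
1 3 1 1 2
0 3 2 3 1
3 3 1 1 2
14) 0 1 2 3 1
3 2 2 1 2
1 3 0 1 2
1 3 2 2 2
0 3 2 3 1
3 3 1 1 2
15) 0 1 2 3 1
3 2 3 1 2
1 3 0 1 2
1 3 2 2 2
0 3 2 3 1
3 3 1 1 2
16) 0 1 3 3 1
3 3 0 2 2
1 3 1 1 2
1 3 2 2 2
0 3 2 3 1
3 3 1 1 2

1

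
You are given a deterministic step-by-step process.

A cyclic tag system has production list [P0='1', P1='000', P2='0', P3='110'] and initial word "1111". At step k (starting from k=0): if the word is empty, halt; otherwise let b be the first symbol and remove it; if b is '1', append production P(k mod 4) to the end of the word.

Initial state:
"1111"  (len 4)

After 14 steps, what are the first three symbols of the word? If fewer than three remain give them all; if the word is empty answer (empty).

k=0  "1111"  (len 4)
k=1  "1111"  (len 4)
k=2  "111000"  (len 6)
k=3  "110000"  (len 6)
k=4  "10000110"  (len 8)
k=5  "00001101"  (len 8)
k=6  "0001101"  (len 7)
k=7  "001101"  (len 6)
k=8  "01101"  (len 5)
k=9  "1101"  (len 4)
k=10  "101000"  (len 6)
k=11  "010000"  (len 6)
k=12  "10000"  (len 5)
k=13  "00001"  (len 5)
k=14  "0001"  (len 4)

000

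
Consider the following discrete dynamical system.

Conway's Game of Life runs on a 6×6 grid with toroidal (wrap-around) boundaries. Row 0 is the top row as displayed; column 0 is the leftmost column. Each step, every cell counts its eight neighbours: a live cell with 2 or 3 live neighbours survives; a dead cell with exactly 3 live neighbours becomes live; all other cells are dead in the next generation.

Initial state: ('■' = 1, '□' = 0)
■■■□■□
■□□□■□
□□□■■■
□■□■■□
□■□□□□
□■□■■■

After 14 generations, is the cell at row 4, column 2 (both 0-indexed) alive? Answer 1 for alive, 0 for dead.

t=0: ■■■□■□
■□□□■□
□□□■■■
□■□■■□
□■□□□□
□■□■■■
t=1: □□■□□□
■□■□□□
■□■□□□
■□□■□■
□■□□□■
□□□■■■
t=2: □■■□■■
□□■■□□
■□■■□□
□□■□■■
□□■■□□
■□■■■■
t=3: □□□□□□
■□□□□■
□□□□□■
□□□□■■
■□□□□□
■□□□□□
t=4: ■□□□□■
■□□□□■
□□□□□□
■□□□■■
■□□□□□
□□□□□□
t=5: ■□□□□■
■□□□□■
□□□□■□
■□□□□■
■□□□□□
■□□□□■
t=6: □■□□■□
■□□□■□
□□□□■□
■□□□□■
□■□□□□
□■□□□□
t=7: ■■□□□■
□□□■■□
■□□□■□
■□□□□■
□■□□□□
■■■□□□
t=8: □□□■■■
□■□■■□
■□□■■□
■■□□□■
□□■□□■
□□■□□■
t=9: ■□□□□■
■□□□□□
□□□■□□
□■■■□□
□□■□■■
■□■□□■
t=10: □□□□□□
■□□□□■
□■□■□□
□■□□□□
□□□□■■
□□□■□□
t=11: □□□□□□
■□□□□□
□■■□□□
■□■□■□
□□□□■□
□□□□■□
t=12: □□□□□□
□■□□□□
■□■■□■
□□■□□■
□□□□■□
□□□□□□
t=13: □□□□□□
■■■□□□
■□■■■■
■■■□□■
□□□□□□
□□□□□□
t=14: □■□□□□
■□■□■□
□□□□■□
□□■□□□
■■□□□□
□□□□□□

0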